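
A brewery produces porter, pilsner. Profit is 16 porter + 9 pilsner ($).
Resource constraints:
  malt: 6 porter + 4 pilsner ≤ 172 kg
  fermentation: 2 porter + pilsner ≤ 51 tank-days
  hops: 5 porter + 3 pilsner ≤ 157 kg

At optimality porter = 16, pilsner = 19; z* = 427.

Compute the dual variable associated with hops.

At the optimum: malt uses 172 of 172 (binding); fermentation uses 51 of 51 (binding); hops uses 137 of 157 (slack = 20).
Slack constraints have shadow price 0 (complementary slackness).
The binding rows give the dual system: 6·y_malt + 2·y_fermentation = 16 and 4·y_malt + 1·y_fermentation = 9.
Solving: y_malt = 1, y_fermentation = 5.
Shadow price of hops = 0.

0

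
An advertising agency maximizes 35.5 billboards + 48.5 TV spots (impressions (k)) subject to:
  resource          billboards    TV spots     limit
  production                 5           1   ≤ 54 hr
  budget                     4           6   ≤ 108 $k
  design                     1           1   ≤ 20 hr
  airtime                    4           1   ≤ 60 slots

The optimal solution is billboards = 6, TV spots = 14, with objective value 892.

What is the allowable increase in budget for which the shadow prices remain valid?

Binding constraints: budget, design. The basis is B = [[4,6],[1,1]] with det -2.
Per unit increase in budget, x* moves by d = (-0.5, 0.5).
The basis stays optimal until billboards reaches 0; allowable increase = 12 $k.

12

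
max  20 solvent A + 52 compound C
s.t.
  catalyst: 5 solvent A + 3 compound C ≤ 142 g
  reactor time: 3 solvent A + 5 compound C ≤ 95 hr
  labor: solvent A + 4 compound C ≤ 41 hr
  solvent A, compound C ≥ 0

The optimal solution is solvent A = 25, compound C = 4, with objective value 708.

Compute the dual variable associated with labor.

At the optimum: catalyst uses 137 of 142 (slack = 5); reactor time uses 95 of 95 (binding); labor uses 41 of 41 (binding).
Since catalyst is not tight, its dual is 0.
The binding rows give the dual system: 3·y_reactor time + 1·y_labor = 20 and 5·y_reactor time + 4·y_labor = 52.
→ y_reactor time = 4 and y_labor = 8.
Shadow price of labor = 8.

8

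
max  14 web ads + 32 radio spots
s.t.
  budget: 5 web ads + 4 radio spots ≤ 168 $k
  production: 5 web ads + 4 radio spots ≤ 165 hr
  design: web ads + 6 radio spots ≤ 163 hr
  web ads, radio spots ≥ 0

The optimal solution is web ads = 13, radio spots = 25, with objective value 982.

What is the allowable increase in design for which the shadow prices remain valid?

84.5

Binding constraints: production, design. The basis is B = [[5,4],[1,6]] with det 26.
Per unit increase in design, x* moves by d = (-0.1538, 0.1923).
The basis stays optimal until web ads reaches 0; allowable increase = 84.5 hr.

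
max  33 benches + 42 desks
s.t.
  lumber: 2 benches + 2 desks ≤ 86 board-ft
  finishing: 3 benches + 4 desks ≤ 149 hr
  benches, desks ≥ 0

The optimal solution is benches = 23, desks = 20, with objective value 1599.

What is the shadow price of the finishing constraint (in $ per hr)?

Both lumber and finishing are binding at x*.
From A_Bᵀ y = c: 2·y_lumber + 3·y_finishing = 33; 2·y_lumber + 4·y_finishing = 42.
→ y_lumber = 3 and y_finishing = 9.
Shadow price of finishing = 9.

9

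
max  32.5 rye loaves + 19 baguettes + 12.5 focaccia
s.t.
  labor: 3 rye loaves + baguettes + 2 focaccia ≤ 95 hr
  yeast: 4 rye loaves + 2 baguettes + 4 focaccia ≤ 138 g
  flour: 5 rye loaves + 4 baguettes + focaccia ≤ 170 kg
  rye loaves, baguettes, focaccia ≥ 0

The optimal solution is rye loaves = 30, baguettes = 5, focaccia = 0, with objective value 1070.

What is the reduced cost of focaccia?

Binding: labor and flour. Non-binding: yeast (8 unused).
Since yeast is not tight, its dual is 0.
The binding rows give the dual system: 3·y_labor + 5·y_flour = 32.5 and 1·y_labor + 4·y_flour = 19.
This yields shadow prices y_labor = 5, y_flour = 3.5.
Reduced cost of focaccia: c₃ − yᵀa₃ = 12.5 − (5·2 + 3.5·1) = 12.5 − 13.5 = -1.

-1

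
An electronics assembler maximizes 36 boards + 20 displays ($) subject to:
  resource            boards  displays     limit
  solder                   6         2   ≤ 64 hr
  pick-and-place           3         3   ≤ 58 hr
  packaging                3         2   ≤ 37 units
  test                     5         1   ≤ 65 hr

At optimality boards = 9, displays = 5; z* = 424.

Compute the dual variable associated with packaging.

8

Binding: solder and packaging. Non-binding: pick-and-place (16 unused), test (15 unused).
By complementary slackness, y = 0 for the non-binding constraints.
From A_Bᵀ y = c: 6·y_solder + 3·y_packaging = 36; 2·y_solder + 2·y_packaging = 20.
Solving: y_solder = 2, y_packaging = 8.
Shadow price of packaging = 8.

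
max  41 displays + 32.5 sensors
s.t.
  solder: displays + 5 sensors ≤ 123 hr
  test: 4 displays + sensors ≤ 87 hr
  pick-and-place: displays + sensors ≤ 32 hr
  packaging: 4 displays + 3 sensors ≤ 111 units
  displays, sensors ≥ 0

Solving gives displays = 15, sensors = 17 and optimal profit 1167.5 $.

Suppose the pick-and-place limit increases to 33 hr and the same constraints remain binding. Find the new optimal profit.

1174.5

Binding: pick-and-place and packaging. Non-binding: solder (23 unused), test (10 unused).
Slack constraints have shadow price 0 (complementary slackness).
Dual feasibility on the basic columns requires 1·y_pick-and-place + 4·y_packaging = 41, 1·y_pick-and-place + 3·y_packaging = 32.5.
Solving: y_pick-and-place = 7, y_packaging = 8.5.
Δz = y_pick-and-place·Δb = 7 × (1) = 7, so new z* = 1167.5 + 7 = 1174.5.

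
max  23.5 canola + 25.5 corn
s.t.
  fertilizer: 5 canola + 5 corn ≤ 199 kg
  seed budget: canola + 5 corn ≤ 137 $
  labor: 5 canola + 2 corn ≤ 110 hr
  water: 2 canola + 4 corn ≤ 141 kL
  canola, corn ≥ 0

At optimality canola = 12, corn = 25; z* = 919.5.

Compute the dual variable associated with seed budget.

3.5

Check each constraint at x*: fertilizer 185/199 (slack 14); seed budget 137/137 (tight); labor 110/110 (tight); water 124/141 (slack 17).
Since fertilizer, water are not tight, their duals are 0.
From A_Bᵀ y = c: 1·y_seed budget + 5·y_labor = 23.5; 5·y_seed budget + 2·y_labor = 25.5.
Solving: y_seed budget = 3.5, y_labor = 4.
Shadow price of seed budget = 3.5.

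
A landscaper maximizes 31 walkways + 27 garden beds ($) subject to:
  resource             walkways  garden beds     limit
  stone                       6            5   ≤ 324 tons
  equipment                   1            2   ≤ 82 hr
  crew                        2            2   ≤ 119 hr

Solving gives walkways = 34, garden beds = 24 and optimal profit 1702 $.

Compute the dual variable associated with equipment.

1

Check each constraint at x*: stone 324/324 (tight); equipment 82/82 (tight); crew 116/119 (slack 3).
By complementary slackness, y = 0 for the non-binding constraint.
Dual feasibility on the basic columns requires 6·y_stone + 1·y_equipment = 31, 5·y_stone + 2·y_equipment = 27.
→ y_stone = 5 and y_equipment = 1.
Shadow price of equipment = 1.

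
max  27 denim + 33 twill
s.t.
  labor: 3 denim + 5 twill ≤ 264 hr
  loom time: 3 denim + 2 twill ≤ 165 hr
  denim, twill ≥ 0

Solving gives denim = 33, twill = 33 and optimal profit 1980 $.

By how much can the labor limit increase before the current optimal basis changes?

148.5

Binding constraints: labor, loom time. The basis is B = [[3,5],[3,2]] with det -9.
Per unit increase in labor, x* moves by d = (-0.2222, 0.3333).
The basis stays optimal until denim reaches 0; allowable increase = 148.5 hr.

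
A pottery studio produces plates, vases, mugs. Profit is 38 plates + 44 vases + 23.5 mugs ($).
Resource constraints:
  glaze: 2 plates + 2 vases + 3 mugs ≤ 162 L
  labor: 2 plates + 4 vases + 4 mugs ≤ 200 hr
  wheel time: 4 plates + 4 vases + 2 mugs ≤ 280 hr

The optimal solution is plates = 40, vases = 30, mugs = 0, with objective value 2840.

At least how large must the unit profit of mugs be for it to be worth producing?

At the optimum: glaze uses 140 of 162 (slack = 22); labor uses 200 of 200 (binding); wheel time uses 280 of 280 (binding).
Since glaze is not tight, its dual is 0.
Dual feasibility on the basic columns requires 2·y_labor + 4·y_wheel time = 38, 4·y_labor + 4·y_wheel time = 44.
This yields shadow prices y_labor = 3, y_wheel time = 8.
mugs enters the basis when its profit ≥ yᵀa₃ = 3·4 + 8·2 = 28.

28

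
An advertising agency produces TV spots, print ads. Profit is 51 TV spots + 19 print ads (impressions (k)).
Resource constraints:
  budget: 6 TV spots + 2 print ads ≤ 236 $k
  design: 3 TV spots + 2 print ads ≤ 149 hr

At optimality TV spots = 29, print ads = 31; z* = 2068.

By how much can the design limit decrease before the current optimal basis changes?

Binding constraints: budget, design. The basis is B = [[6,2],[3,2]] with det 6.
Per unit decrease in design, x* moves by d = (0.3333, -1).
The basis stays optimal until print ads reaches 0; allowable decrease = 31 hr.

31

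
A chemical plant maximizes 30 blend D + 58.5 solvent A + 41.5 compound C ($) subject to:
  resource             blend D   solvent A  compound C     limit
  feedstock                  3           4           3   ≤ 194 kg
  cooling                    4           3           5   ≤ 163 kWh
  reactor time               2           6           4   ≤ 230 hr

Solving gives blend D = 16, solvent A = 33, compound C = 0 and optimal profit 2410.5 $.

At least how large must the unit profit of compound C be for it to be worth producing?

Binding: cooling and reactor time. Non-binding: feedstock (14 unused).
Since feedstock is not tight, its dual is 0.
Dual feasibility on the basic columns requires 4·y_cooling + 2·y_reactor time = 30, 3·y_cooling + 6·y_reactor time = 58.5.
Solving: y_cooling = 3.5, y_reactor time = 8.
compound C enters the basis when its profit ≥ yᵀa₃ = 3.5·5 + 8·4 = 49.5.

49.5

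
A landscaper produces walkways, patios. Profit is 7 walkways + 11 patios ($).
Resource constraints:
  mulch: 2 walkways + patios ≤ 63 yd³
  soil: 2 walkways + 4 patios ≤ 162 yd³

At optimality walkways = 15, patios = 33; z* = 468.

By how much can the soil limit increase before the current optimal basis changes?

90

Binding constraints: mulch, soil. The basis is B = [[2,1],[2,4]] with det 6.
Per unit increase in soil, x* moves by d = (-0.1667, 0.3333).
The basis stays optimal until walkways reaches 0; allowable increase = 90 yd³.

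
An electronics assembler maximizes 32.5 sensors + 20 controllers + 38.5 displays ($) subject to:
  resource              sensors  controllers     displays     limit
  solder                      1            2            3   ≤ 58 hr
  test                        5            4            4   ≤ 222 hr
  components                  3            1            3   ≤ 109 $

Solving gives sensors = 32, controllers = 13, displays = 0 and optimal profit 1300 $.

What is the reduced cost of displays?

-5

Binding: solder and components. Non-binding: test (10 unused).
By complementary slackness, y = 0 for the non-binding constraint.
Dual feasibility on the basic columns requires 1·y_solder + 3·y_components = 32.5, 2·y_solder + 1·y_components = 20.
This yields shadow prices y_solder = 5.5, y_components = 9.
Reduced cost of displays: c₃ − yᵀa₃ = 38.5 − (5.5·3 + 9·3) = 38.5 − 43.5 = -5.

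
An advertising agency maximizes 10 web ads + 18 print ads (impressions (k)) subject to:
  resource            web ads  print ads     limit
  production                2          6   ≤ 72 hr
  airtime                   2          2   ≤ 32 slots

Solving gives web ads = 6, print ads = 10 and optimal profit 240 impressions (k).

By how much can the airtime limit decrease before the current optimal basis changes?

Binding constraints: production, airtime. The basis is B = [[2,6],[2,2]] with det -8.
Per unit decrease in airtime, x* moves by d = (-0.75, 0.25).
The basis stays optimal until web ads reaches 0; allowable decrease = 8 slots.

8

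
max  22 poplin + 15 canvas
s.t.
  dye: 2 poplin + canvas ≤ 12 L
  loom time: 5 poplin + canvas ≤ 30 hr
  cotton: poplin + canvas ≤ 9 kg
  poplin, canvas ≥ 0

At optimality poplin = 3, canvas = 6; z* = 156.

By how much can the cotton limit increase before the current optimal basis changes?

3

Binding constraints: dye, cotton. The basis is B = [[2,1],[1,1]] with det 1.
Per unit increase in cotton, x* moves by d = (-1, 2).
The basis stays optimal until poplin reaches 0; allowable increase = 3 kg.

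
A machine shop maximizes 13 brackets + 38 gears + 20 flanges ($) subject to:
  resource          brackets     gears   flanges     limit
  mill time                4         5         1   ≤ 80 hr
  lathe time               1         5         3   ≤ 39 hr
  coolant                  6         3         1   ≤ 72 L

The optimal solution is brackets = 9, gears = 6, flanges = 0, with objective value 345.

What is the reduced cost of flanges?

At the optimum: mill time uses 66 of 80 (slack = 14); lathe time uses 39 of 39 (binding); coolant uses 72 of 72 (binding).
By complementary slackness, y = 0 for the non-binding constraint.
The binding rows give the dual system: 1·y_lathe time + 6·y_coolant = 13 and 5·y_lathe time + 3·y_coolant = 38.
→ y_lathe time = 7 and y_coolant = 1.
Reduced cost of flanges: c₃ − yᵀa₃ = 20 − (7·3 + 1·1) = 20 − 22 = -2.

-2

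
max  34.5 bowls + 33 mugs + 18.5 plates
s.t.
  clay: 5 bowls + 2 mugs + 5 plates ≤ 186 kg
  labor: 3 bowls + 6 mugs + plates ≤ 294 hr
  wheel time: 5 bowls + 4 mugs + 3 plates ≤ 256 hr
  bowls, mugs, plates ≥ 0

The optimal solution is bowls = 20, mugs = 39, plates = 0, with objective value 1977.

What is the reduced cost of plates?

Check each constraint at x*: clay 178/186 (slack 8); labor 294/294 (tight); wheel time 256/256 (tight).
By complementary slackness, y = 0 for the non-binding constraint.
The binding rows give the dual system: 3·y_labor + 5·y_wheel time = 34.5 and 6·y_labor + 4·y_wheel time = 33.
Solving: y_labor = 1.5, y_wheel time = 6.
Reduced cost of plates: c₃ − yᵀa₃ = 18.5 − (1.5·1 + 6·3) = 18.5 − 19.5 = -1.

-1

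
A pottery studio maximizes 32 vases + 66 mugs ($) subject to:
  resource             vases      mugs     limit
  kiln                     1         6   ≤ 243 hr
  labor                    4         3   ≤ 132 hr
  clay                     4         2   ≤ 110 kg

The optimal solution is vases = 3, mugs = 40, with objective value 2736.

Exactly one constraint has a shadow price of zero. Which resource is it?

clay

kiln: 243/243 (binding)
labor: 132/132 (binding)
clay: 92/110 (slack 18)
By complementary slackness, a constraint with positive slack has shadow price 0 → clay.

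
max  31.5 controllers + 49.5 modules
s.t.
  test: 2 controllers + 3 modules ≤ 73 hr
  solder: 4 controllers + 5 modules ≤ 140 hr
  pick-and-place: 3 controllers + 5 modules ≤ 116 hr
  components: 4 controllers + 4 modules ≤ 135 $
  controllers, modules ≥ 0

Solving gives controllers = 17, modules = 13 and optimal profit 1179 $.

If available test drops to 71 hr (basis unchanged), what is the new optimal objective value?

1161

At the optimum: test uses 73 of 73 (binding); solder uses 133 of 140 (slack = 7); pick-and-place uses 116 of 116 (binding); components uses 120 of 135 (slack = 15).
Since solder, components are not tight, their duals are 0.
Dual feasibility on the basic columns requires 2·y_test + 3·y_pick-and-place = 31.5, 3·y_test + 5·y_pick-and-place = 49.5.
This yields shadow prices y_test = 9, y_pick-and-place = 4.5.
Δz = y_test·Δb = 9 × (-2) = -18, so new z* = 1179 − 18 = 1161.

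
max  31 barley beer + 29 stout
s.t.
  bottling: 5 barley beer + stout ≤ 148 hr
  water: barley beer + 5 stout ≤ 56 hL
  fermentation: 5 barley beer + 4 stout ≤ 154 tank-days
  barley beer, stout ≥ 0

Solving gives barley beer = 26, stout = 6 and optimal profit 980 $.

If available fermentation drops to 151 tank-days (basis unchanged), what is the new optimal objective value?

962

Check each constraint at x*: bottling 136/148 (slack 12); water 56/56 (tight); fermentation 154/154 (tight).
Slack constraints have shadow price 0 (complementary slackness).
The binding rows give the dual system: 1·y_water + 5·y_fermentation = 31 and 5·y_water + 4·y_fermentation = 29.
→ y_water = 1 and y_fermentation = 6.
Δz = y_fermentation·Δb = 6 × (-3) = -18, so new z* = 980 − 18 = 962.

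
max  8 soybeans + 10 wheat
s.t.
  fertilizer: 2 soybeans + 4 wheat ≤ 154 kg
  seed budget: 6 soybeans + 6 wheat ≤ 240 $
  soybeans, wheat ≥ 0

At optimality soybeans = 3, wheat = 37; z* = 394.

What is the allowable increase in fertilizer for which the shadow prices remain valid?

6

Binding constraints: fertilizer, seed budget. The basis is B = [[2,4],[6,6]] with det -12.
Per unit increase in fertilizer, x* moves by d = (-0.5, 0.5).
The basis stays optimal until soybeans reaches 0; allowable increase = 6 kg.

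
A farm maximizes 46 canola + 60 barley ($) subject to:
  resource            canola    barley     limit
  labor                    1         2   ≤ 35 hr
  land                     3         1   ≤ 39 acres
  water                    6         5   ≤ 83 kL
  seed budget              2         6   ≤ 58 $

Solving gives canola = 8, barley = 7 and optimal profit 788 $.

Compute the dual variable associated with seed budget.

Check each constraint at x*: labor 22/35 (slack 13); land 31/39 (slack 8); water 83/83 (tight); seed budget 58/58 (tight).
Slack constraints have shadow price 0 (complementary slackness).
From A_Bᵀ y = c: 6·y_water + 2·y_seed budget = 46; 5·y_water + 6·y_seed budget = 60.
Solving: y_water = 6, y_seed budget = 5.
Shadow price of seed budget = 5.

5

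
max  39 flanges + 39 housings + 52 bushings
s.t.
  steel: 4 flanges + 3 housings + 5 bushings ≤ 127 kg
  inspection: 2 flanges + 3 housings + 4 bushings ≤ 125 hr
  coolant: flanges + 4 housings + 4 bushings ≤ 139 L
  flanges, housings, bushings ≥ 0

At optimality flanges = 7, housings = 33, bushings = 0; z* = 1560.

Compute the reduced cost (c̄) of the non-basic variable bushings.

-5

Binding: steel and coolant. Non-binding: inspection (12 unused).
By complementary slackness, y = 0 for the non-binding constraint.
Dual feasibility on the basic columns requires 4·y_steel + 1·y_coolant = 39, 3·y_steel + 4·y_coolant = 39.
→ y_steel = 9 and y_coolant = 3.
Reduced cost of bushings: c₃ − yᵀa₃ = 52 − (9·5 + 3·4) = 52 − 57 = -5.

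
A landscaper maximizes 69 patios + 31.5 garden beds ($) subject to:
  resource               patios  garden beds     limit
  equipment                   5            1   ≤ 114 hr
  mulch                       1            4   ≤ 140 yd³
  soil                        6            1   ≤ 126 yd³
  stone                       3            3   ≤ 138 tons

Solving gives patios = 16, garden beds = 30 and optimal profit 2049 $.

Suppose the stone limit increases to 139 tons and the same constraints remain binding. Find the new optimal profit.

Binding: soil and stone. Non-binding: equipment (4 unused), mulch (4 unused).
Since equipment, mulch are not tight, their duals are 0.
From A_Bᵀ y = c: 6·y_soil + 3·y_stone = 69; 1·y_soil + 3·y_stone = 31.5.
This yields shadow prices y_soil = 7.5, y_stone = 8.
Δz = y_stone·Δb = 8 × (1) = 8, so new z* = 2049 + 8 = 2057.

2057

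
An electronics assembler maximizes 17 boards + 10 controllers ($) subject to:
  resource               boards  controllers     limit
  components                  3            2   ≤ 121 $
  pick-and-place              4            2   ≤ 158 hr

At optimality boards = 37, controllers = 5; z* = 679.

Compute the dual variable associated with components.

3

Check each constraint at x*: components 121/121 (tight); pick-and-place 158/158 (tight).
From A_Bᵀ y = c: 3·y_components + 4·y_pick-and-place = 17; 2·y_components + 2·y_pick-and-place = 10.
→ y_components = 3 and y_pick-and-place = 2.
Shadow price of components = 3.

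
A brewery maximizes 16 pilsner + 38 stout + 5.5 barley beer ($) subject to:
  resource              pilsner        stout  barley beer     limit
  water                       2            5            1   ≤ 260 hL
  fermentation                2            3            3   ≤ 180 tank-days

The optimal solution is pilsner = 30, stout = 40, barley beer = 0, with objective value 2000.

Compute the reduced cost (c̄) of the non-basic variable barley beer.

At the optimum: water uses 260 of 260 (binding); fermentation uses 180 of 180 (binding).
Dual feasibility on the basic columns requires 2·y_water + 2·y_fermentation = 16, 5·y_water + 3·y_fermentation = 38.
→ y_water = 7 and y_fermentation = 1.
Reduced cost of barley beer: c₃ − yᵀa₃ = 5.5 − (7·1 + 1·3) = 5.5 − 10 = -4.5.

-4.5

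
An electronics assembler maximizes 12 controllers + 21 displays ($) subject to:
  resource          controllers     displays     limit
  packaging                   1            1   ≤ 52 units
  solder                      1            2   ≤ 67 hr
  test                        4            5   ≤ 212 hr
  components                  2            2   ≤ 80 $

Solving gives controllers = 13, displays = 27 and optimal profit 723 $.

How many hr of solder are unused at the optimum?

solder used = 1·13 + 2·27 = 67; slack = 67 − 67 = 0.

0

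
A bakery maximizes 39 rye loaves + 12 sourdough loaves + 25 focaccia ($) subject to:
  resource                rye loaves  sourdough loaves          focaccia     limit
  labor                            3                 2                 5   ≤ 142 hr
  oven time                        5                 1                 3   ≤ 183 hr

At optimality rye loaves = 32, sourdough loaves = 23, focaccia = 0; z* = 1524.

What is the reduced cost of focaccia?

-8

Check each constraint at x*: labor 142/142 (tight); oven time 183/183 (tight).
The binding rows give the dual system: 3·y_labor + 5·y_oven time = 39 and 2·y_labor + 1·y_oven time = 12.
→ y_labor = 3 and y_oven time = 6.
Reduced cost of focaccia: c₃ − yᵀa₃ = 25 − (3·5 + 6·3) = 25 − 33 = -8.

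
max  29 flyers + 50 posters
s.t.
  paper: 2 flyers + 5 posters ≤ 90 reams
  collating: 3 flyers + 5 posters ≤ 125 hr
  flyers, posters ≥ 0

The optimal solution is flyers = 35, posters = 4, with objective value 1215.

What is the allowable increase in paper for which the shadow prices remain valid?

Binding constraints: paper, collating. The basis is B = [[2,5],[3,5]] with det -5.
Per unit increase in paper, x* moves by d = (-1, 0.6).
The basis stays optimal until flyers reaches 0; allowable increase = 35 reams.

35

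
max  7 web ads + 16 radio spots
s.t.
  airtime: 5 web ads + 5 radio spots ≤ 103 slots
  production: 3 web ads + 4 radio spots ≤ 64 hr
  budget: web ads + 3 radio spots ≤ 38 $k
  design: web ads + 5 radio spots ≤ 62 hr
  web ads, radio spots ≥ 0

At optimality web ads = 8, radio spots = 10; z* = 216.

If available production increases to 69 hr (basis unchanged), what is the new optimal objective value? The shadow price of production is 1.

Δb = 5, so new z* = 216 + (1)·(5) = 216 + 5 = 221.

221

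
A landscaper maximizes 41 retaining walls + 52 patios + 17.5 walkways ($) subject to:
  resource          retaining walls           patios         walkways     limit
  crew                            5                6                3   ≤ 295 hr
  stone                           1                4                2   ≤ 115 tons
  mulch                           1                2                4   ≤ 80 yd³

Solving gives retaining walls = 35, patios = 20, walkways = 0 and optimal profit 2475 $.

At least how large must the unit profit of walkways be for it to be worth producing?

26

At the optimum: crew uses 295 of 295 (binding); stone uses 115 of 115 (binding); mulch uses 75 of 80 (slack = 5).
Since mulch is not tight, its dual is 0.
Dual feasibility on the basic columns requires 5·y_crew + 1·y_stone = 41, 6·y_crew + 4·y_stone = 52.
→ y_crew = 8 and y_stone = 1.
walkways enters the basis when its profit ≥ yᵀa₃ = 8·3 + 1·2 = 26.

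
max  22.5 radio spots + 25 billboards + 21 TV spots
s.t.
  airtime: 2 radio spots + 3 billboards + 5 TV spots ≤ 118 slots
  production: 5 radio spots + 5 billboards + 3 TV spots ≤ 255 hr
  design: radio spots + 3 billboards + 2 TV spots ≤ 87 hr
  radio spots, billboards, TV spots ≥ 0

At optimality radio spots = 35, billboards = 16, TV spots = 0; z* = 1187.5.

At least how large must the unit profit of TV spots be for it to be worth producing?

23

Check each constraint at x*: airtime 118/118 (tight); production 255/255 (tight); design 83/87 (slack 4).
By complementary slackness, y = 0 for the non-binding constraint.
From A_Bᵀ y = c: 2·y_airtime + 5·y_production = 22.5; 3·y_airtime + 5·y_production = 25.
This yields shadow prices y_airtime = 2.5, y_production = 3.5.
TV spots enters the basis when its profit ≥ yᵀa₃ = 2.5·5 + 3.5·3 = 23.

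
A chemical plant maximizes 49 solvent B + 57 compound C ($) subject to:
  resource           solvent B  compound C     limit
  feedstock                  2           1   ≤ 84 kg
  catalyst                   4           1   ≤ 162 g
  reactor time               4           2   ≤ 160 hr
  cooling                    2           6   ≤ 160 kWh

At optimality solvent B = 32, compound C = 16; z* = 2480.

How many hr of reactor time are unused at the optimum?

0

reactor time used = 4·32 + 2·16 = 160; slack = 160 − 160 = 0.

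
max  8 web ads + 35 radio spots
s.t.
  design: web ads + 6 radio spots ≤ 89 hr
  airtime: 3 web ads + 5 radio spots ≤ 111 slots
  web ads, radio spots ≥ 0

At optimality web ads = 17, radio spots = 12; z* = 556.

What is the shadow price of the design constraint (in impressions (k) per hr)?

Check each constraint at x*: design 89/89 (tight); airtime 111/111 (tight).
From A_Bᵀ y = c: 1·y_design + 3·y_airtime = 8; 6·y_design + 5·y_airtime = 35.
This yields shadow prices y_design = 5, y_airtime = 1.
Shadow price of design = 5.

5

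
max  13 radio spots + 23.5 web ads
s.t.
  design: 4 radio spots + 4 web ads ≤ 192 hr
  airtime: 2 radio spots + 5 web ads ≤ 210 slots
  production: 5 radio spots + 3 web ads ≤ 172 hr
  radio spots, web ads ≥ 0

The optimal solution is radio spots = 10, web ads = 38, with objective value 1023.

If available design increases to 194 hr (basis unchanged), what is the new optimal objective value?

At the optimum: design uses 192 of 192 (binding); airtime uses 210 of 210 (binding); production uses 164 of 172 (slack = 8).
Since production is not tight, its dual is 0.
From A_Bᵀ y = c: 4·y_design + 2·y_airtime = 13; 4·y_design + 5·y_airtime = 23.5.
Solving: y_design = 1.5, y_airtime = 3.5.
Δz = y_design·Δb = 1.5 × (2) = 3, so new z* = 1023 + 3 = 1026.

1026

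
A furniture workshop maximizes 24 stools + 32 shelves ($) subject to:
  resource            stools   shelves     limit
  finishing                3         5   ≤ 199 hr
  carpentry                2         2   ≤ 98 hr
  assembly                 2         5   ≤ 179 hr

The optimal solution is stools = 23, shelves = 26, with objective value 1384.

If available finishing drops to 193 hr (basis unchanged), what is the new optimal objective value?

Binding: finishing and carpentry. Non-binding: assembly (3 unused).
Since assembly is not tight, its dual is 0.
The binding rows give the dual system: 3·y_finishing + 2·y_carpentry = 24 and 5·y_finishing + 2·y_carpentry = 32.
Solving: y_finishing = 4, y_carpentry = 6.
Δz = y_finishing·Δb = 4 × (-6) = -24, so new z* = 1384 − 24 = 1360.

1360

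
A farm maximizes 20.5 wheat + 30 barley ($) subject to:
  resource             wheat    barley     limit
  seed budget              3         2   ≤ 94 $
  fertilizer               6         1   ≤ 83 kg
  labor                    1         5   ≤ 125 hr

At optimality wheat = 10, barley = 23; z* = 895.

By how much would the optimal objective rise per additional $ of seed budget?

0

Check each constraint at x*: seed budget 76/94 (slack 18); fertilizer 83/83 (tight); labor 125/125 (tight).
Since seed budget is not tight, its dual is 0.
From A_Bᵀ y = c: 6·y_fertilizer + 1·y_labor = 20.5; 1·y_fertilizer + 5·y_labor = 30.
→ y_fertilizer = 2.5 and y_labor = 5.5.
Shadow price of seed budget = 0.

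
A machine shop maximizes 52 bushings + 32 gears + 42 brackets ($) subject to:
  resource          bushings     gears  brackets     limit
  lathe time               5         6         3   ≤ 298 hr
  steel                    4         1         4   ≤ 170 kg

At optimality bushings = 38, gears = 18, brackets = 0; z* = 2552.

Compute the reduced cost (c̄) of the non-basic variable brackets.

-2

Check each constraint at x*: lathe time 298/298 (tight); steel 170/170 (tight).
The binding rows give the dual system: 5·y_lathe time + 4·y_steel = 52 and 6·y_lathe time + 1·y_steel = 32.
Solving: y_lathe time = 4, y_steel = 8.
Reduced cost of brackets: c₃ − yᵀa₃ = 42 − (4·3 + 8·4) = 42 − 44 = -2.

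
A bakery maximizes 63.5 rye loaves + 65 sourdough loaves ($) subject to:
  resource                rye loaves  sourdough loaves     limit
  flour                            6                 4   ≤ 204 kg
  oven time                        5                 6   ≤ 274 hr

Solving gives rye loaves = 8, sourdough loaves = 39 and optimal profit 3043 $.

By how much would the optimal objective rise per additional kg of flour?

At the optimum: flour uses 204 of 204 (binding); oven time uses 274 of 274 (binding).
The binding rows give the dual system: 6·y_flour + 5·y_oven time = 63.5 and 4·y_flour + 6·y_oven time = 65.
→ y_flour = 3.5 and y_oven time = 8.5.
Shadow price of flour = 3.5.

3.5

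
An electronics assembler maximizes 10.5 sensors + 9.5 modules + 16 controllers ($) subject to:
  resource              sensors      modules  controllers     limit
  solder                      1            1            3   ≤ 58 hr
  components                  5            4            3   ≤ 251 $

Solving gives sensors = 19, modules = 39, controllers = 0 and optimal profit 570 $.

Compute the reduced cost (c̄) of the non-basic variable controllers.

Check each constraint at x*: solder 58/58 (tight); components 251/251 (tight).
From A_Bᵀ y = c: 1·y_solder + 5·y_components = 10.5; 1·y_solder + 4·y_components = 9.5.
→ y_solder = 5.5 and y_components = 1.
Reduced cost of controllers: c₃ − yᵀa₃ = 16 − (5.5·3 + 1·3) = 16 − 19.5 = -3.5.

-3.5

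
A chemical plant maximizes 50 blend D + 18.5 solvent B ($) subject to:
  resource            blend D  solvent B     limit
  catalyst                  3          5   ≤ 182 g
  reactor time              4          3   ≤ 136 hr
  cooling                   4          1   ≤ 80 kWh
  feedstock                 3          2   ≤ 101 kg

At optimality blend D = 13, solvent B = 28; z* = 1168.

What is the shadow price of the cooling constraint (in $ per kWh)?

Check each constraint at x*: catalyst 179/182 (slack 3); reactor time 136/136 (tight); cooling 80/80 (tight); feedstock 95/101 (slack 6).
Since catalyst, feedstock are not tight, their duals are 0.
From A_Bᵀ y = c: 4·y_reactor time + 4·y_cooling = 50; 3·y_reactor time + 1·y_cooling = 18.5.
→ y_reactor time = 3 and y_cooling = 9.5.
Shadow price of cooling = 9.5.

9.5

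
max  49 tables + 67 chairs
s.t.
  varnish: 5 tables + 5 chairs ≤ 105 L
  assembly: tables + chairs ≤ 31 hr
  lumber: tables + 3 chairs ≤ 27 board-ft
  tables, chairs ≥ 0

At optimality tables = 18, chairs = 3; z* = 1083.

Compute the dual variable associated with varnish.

8

At the optimum: varnish uses 105 of 105 (binding); assembly uses 21 of 31 (slack = 10); lumber uses 27 of 27 (binding).
Slack constraints have shadow price 0 (complementary slackness).
Dual feasibility on the basic columns requires 5·y_varnish + 1·y_lumber = 49, 5·y_varnish + 3·y_lumber = 67.
Solving: y_varnish = 8, y_lumber = 9.
Shadow price of varnish = 8.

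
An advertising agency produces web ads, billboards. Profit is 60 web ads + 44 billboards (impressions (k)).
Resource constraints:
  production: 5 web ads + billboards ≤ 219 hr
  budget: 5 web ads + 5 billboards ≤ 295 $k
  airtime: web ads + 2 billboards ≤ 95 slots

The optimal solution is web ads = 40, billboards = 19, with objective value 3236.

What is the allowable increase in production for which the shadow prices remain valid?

Binding constraints: production, budget. The basis is B = [[5,1],[5,5]] with det 20.
Per unit increase in production, x* moves by d = (0.25, -0.25).
The basis stays optimal until billboards reaches 0; allowable increase = 76 hr.

76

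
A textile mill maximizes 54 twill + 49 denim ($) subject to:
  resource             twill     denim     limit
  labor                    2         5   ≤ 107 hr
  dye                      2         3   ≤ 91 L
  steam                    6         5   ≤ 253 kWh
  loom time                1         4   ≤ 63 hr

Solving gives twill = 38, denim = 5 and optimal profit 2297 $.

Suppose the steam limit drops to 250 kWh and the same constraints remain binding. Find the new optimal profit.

2273

Check each constraint at x*: labor 101/107 (slack 6); dye 91/91 (tight); steam 253/253 (tight); loom time 58/63 (slack 5).
Since labor, loom time are not tight, their duals are 0.
From A_Bᵀ y = c: 2·y_dye + 6·y_steam = 54; 3·y_dye + 5·y_steam = 49.
Solving: y_dye = 3, y_steam = 8.
Δz = y_steam·Δb = 8 × (-3) = -24, so new z* = 2297 − 24 = 2273.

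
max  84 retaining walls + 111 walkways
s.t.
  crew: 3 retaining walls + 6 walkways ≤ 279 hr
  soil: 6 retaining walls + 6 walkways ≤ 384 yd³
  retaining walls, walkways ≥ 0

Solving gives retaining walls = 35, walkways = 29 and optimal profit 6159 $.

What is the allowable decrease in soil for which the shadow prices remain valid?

105

Binding constraints: crew, soil. The basis is B = [[3,6],[6,6]] with det -18.
Per unit decrease in soil, x* moves by d = (-0.3333, 0.1667).
The basis stays optimal until retaining walls reaches 0; allowable decrease = 105 yd³.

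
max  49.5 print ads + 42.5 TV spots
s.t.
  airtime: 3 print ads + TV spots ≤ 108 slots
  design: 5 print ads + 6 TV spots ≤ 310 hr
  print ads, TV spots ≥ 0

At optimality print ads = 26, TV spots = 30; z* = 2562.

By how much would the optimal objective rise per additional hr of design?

Both airtime and design are binding at x*.
From A_Bᵀ y = c: 3·y_airtime + 5·y_design = 49.5; 1·y_airtime + 6·y_design = 42.5.
→ y_airtime = 6.5 and y_design = 6.
Shadow price of design = 6.

6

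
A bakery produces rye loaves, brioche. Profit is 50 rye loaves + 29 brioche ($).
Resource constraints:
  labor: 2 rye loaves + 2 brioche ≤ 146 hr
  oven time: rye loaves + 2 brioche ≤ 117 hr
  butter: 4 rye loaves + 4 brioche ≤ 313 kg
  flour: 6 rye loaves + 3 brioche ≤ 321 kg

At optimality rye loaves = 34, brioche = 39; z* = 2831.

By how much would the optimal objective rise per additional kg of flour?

7

Check each constraint at x*: labor 146/146 (tight); oven time 112/117 (slack 5); butter 292/313 (slack 21); flour 321/321 (tight).
Since oven time, butter are not tight, their duals are 0.
The binding rows give the dual system: 2·y_labor + 6·y_flour = 50 and 2·y_labor + 3·y_flour = 29.
This yields shadow prices y_labor = 4, y_flour = 7.
Shadow price of flour = 7.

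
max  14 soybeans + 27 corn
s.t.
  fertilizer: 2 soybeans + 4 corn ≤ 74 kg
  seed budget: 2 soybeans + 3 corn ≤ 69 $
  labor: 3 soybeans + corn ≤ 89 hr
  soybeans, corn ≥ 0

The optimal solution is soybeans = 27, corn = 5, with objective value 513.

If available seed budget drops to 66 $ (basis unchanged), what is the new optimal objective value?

510

At the optimum: fertilizer uses 74 of 74 (binding); seed budget uses 69 of 69 (binding); labor uses 86 of 89 (slack = 3).
Since labor is not tight, its dual is 0.
From A_Bᵀ y = c: 2·y_fertilizer + 2·y_seed budget = 14; 4·y_fertilizer + 3·y_seed budget = 27.
→ y_fertilizer = 6 and y_seed budget = 1.
Δz = y_seed budget·Δb = 1 × (-3) = -3, so new z* = 513 − 3 = 510.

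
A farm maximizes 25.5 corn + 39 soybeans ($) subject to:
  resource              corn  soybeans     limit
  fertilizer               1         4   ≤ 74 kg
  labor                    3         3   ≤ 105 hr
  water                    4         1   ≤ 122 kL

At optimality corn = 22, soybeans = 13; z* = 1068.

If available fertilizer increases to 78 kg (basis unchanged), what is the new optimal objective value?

1086

At the optimum: fertilizer uses 74 of 74 (binding); labor uses 105 of 105 (binding); water uses 101 of 122 (slack = 21).
Since water is not tight, its dual is 0.
The binding rows give the dual system: 1·y_fertilizer + 3·y_labor = 25.5 and 4·y_fertilizer + 3·y_labor = 39.
Solving: y_fertilizer = 4.5, y_labor = 7.
Δz = y_fertilizer·Δb = 4.5 × (4) = 18, so new z* = 1068 + 18 = 1086.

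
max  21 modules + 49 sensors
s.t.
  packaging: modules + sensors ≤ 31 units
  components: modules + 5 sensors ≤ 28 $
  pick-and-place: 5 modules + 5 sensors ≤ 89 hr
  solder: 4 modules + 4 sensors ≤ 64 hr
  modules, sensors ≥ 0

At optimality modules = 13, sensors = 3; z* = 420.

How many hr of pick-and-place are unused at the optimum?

pick-and-place used = 5·13 + 5·3 = 80; slack = 89 − 80 = 9.

9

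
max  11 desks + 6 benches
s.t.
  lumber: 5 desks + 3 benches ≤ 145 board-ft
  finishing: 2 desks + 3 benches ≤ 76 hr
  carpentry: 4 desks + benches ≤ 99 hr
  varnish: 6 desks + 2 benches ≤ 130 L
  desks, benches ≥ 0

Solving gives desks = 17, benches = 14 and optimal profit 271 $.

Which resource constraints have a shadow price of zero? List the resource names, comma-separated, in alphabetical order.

carpentry, lumber

lumber: 127/145 (slack 18)
finishing: 76/76 (binding)
carpentry: 82/99 (slack 17)
varnish: 130/130 (binding)
By complementary slackness, a constraint with positive slack has shadow price 0 → carpentry, lumber.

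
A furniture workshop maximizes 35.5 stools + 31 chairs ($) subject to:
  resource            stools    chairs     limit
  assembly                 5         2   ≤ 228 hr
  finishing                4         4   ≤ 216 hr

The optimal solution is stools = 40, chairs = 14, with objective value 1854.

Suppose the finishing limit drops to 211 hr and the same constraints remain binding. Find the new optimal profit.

Both assembly and finishing are binding at x*.
The binding rows give the dual system: 5·y_assembly + 4·y_finishing = 35.5 and 2·y_assembly + 4·y_finishing = 31.
This yields shadow prices y_assembly = 1.5, y_finishing = 7.
Δz = y_finishing·Δb = 7 × (-5) = -35, so new z* = 1854 − 35 = 1819.

1819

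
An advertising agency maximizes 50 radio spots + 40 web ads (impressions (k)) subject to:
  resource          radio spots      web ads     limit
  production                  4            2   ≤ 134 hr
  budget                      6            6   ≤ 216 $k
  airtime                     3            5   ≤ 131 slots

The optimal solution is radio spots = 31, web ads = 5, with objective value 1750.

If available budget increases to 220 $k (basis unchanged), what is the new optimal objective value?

1770

Check each constraint at x*: production 134/134 (tight); budget 216/216 (tight); airtime 118/131 (slack 13).
Since airtime is not tight, its dual is 0.
From A_Bᵀ y = c: 4·y_production + 6·y_budget = 50; 2·y_production + 6·y_budget = 40.
Solving: y_production = 5, y_budget = 5.
Δz = y_budget·Δb = 5 × (4) = 20, so new z* = 1750 + 20 = 1770.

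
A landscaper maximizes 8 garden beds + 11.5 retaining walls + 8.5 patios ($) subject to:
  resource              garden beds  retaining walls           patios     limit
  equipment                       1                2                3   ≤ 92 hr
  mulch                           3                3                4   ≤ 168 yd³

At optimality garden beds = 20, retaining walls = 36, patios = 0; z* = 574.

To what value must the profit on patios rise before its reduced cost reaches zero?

At the optimum: equipment uses 92 of 92 (binding); mulch uses 168 of 168 (binding).
From A_Bᵀ y = c: 1·y_equipment + 3·y_mulch = 8; 2·y_equipment + 3·y_mulch = 11.5.
→ y_equipment = 3.5 and y_mulch = 1.5.
patios enters the basis when its profit ≥ yᵀa₃ = 3.5·3 + 1.5·4 = 16.5.

16.5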